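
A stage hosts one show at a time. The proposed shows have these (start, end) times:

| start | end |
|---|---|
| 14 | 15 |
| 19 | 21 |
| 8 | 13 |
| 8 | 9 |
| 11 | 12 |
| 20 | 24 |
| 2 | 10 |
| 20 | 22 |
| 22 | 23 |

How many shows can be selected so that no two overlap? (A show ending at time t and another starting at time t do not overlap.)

By end time: (8,9), (2,10), (11,12), (8,13), (14,15), (19,21), (20,22), (22,23), (20,24).
Pick (8,9); next start ≥ 9 → (11,12); next start ≥ 12 → (14,15); next start ≥ 15 → (19,21); next start ≥ 21 → (22,23).
Selected 5 shows.

5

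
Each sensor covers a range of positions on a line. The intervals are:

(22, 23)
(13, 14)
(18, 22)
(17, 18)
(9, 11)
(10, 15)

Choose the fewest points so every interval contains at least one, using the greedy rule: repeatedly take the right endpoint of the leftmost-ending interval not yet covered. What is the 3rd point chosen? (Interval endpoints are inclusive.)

By right end: [9,11]  [13,14]  [10,15]  [17,18]  [18,22]  [22,23]
[9,11] uncovered → point at 11; [13,14] uncovered → point at 14; [17,18] uncovered → point at 18; [22,23] uncovered → point at 23.
Points: 11, 14, 18, 23 (4 total).

18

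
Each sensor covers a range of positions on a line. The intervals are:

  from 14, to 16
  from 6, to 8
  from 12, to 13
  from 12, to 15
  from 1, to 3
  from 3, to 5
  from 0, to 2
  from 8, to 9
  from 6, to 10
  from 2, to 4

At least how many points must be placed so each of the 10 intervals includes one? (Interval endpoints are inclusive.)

Process intervals by earliest right end; each time one isn't hit yet, stab at its right endpoint.
Sorted: [0,2] [1,3] [2,4] [3,5] [6,8] [8,9] [6,10] [12,13] [12,15] [14,16]
{[0,2],[1,3],[2,4]} hit by 2; {[3,5]} hit by 5; {[6,8],[8,9],[6,10]} hit by 8; {[12,13],[12,15]} hit by 13; {[14,16]} hit by 16.
Points: 2, 5, 8, 13, 16 (5 total).

5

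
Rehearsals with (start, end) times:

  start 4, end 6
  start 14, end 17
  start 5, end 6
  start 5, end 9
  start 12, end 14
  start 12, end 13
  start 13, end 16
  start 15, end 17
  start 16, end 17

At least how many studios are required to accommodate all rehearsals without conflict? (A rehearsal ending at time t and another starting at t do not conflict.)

3

Events (time:±→running): 4:+→1 5:+→2 5:+→3 … peak 3.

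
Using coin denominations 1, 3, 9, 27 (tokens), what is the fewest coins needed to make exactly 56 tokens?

Use the largest denomination that fits, subtract, and repeat.
56 = 2×27 + 2×1
Total coins = 2 + 2 = 4

4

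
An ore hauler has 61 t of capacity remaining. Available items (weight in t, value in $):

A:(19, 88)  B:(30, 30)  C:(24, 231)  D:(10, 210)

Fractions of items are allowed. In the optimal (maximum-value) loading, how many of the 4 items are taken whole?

3

Greedy by value/weight ratio, highest first.
Ratios (sorted): D 21.00, C 9.62, A 4.63, B 1.00
take D (10 @ 210); take C (24 @ 231); take A (19 @ 88); take 8/30 of B → 8.00. Capacity used 61/61.
3 item(s) taken whole; one partial (take 8/30 of B).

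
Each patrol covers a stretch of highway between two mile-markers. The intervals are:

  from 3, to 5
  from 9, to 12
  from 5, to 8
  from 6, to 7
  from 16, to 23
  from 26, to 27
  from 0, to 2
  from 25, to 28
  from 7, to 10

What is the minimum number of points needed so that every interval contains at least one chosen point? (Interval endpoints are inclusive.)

By right end: [0,2]  [3,5]  [6,7]  [5,8]  [7,10]  [9,12]  [16,23]  [26,27]  [25,28]
[0,2] uncovered → point at 2; [3,5] uncovered → point at 5; [6,7] uncovered → point at 7; [9,12] uncovered → point at 12; [16,23] uncovered → point at 23; [26,27] uncovered → point at 27.
Points: 2, 5, 7, 12, 23, 27 (6 total).

6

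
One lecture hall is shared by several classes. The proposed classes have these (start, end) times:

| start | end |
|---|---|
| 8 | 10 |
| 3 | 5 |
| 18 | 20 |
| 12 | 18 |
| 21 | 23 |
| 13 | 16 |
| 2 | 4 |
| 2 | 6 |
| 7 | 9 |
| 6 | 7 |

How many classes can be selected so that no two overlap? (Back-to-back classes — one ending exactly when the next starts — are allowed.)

6

Sorted by end: (2,4)  (3,5)  (2,6)  (6,7)  (7,9)  (8,10)  (13,16)  (12,18)  (18,20)  (21,23)
take (2,4); take (6,7); take (7,9); take (13,16); take (18,20); take (21,23).
Selected 6 classes.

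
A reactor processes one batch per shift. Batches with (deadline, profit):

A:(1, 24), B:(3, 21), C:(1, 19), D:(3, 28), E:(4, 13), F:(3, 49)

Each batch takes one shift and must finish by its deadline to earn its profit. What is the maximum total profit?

Profit order: F=49 D=28 A=24 B=21 C=19 E=13
Assign: F→slot 3, D→slot 2, A→slot 1, B skipped, C skipped, E→slot 4.
Slots: [1:A] [2:D] [3:F] [4:E]
Profit = 24 + 28 + 49 + 13 = 114

114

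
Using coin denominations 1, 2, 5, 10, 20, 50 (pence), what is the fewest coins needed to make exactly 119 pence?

Greedy: take as many of the largest coin as possible, then repeat with the remainder.
119 − 2×50→19 − 1×10→9 − 1×5→4 − 2×2→0
Total coins = 2 + 1 + 1 + 2 = 6

6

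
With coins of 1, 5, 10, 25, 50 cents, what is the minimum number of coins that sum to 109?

7

Use the largest denomination that fits, subtract, and repeat.
109 − 2×50→9 − 1×5→4 − 4×1→0
Total coins = 2 + 1 + 4 = 7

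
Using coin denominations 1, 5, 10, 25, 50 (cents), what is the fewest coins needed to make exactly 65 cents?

3

Use the largest denomination that fits, subtract, and repeat.
65 − 1×50→15 − 1×10→5 − 1×5→0
Total coins = 1 + 1 + 1 = 3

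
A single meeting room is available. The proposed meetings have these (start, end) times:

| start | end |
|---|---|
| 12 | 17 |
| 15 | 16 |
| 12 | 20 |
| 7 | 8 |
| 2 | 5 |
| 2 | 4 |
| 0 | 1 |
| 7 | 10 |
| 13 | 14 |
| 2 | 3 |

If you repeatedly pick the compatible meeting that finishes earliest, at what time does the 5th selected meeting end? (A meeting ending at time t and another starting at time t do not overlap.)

16

By end time: (0,1), (2,3), (2,4), (2,5), (7,8), (7,10), (13,14), (15,16), (12,17), (12,20).
Pick (0,1); next start ≥ 1 → (2,3); next start ≥ 3 → (7,8); next start ≥ 8 → (13,14); next start ≥ 14 → (15,16).
Selected: (0,1) (2,3) (7,8) (13,14) (15,16)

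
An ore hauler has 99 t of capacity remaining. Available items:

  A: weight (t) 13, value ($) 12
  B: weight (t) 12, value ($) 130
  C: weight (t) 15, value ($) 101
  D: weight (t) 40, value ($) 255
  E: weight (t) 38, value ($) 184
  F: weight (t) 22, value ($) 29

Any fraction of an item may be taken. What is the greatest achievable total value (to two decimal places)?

640.95

Greedy by value/weight ratio, highest first.
Ratios (sorted): B 10.83, C 6.73, D 6.38, E 4.84, F 1.32, A 0.92
take B (12 @ 130); take C (15 @ 101); take D (40 @ 255); take 32/38 of E → 154.95. Capacity used 99/99.
Total value = 640.95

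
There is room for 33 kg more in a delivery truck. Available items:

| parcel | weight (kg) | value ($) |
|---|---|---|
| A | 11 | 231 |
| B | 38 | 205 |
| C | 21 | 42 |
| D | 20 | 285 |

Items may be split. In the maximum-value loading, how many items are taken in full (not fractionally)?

Sort by value per unit weight and fill in that order.
Ratios (sorted): A 21.00, D 14.25, B 5.39, C 2.00
take A (11 @ 231); take D (20 @ 285); take 2/38 of B → 10.79. Capacity used 33/33.
2 item(s) taken whole; one partial (take 2/38 of B).

2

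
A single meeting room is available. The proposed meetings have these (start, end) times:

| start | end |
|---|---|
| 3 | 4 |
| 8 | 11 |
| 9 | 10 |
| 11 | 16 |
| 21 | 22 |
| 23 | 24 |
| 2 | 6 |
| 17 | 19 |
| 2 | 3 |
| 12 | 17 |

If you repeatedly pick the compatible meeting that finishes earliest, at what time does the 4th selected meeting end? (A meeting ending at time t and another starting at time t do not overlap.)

16

By end time: (2,3), (3,4), (2,6), (9,10), (8,11), (11,16), (12,17), (17,19), (21,22), (23,24).
Pick (2,3); next start ≥ 3 → (3,4); next start ≥ 4 → (9,10); next start ≥ 10 → (11,16); next start ≥ 16 → (17,19); next start ≥ 19 → (21,22); next start ≥ 22 → (23,24).
Selected: (2,3) (3,4) (9,10) (11,16) (17,19) (21,22) (23,24)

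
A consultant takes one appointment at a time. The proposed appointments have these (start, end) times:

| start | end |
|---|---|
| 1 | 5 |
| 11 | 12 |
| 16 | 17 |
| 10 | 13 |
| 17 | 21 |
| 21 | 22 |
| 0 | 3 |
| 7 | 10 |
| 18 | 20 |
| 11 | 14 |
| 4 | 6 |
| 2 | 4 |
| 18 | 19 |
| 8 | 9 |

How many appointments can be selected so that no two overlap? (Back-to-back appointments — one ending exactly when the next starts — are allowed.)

7

Sort by end time and greedily take each interval whose start is ≥ the last chosen end.
By end time: (0,3), (2,4), (1,5), (4,6), (8,9), (7,10), (11,12), (10,13), (11,14), (16,17), (18,19), (18,20), (17,21), (21,22).
Pick (0,3); next start ≥ 3 → (4,6); next start ≥ 6 → (8,9); next start ≥ 9 → (11,12); next start ≥ 12 → (16,17); next start ≥ 17 → (18,19); next start ≥ 19 → (21,22).
Selected 7 appointments.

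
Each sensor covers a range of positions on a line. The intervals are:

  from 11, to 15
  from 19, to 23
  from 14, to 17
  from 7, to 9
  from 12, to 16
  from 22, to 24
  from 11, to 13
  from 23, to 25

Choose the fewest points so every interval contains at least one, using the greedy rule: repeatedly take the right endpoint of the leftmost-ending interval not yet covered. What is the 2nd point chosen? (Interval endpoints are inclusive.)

Sorted: [7,9] [11,13] [11,15] [12,16] [14,17] [19,23] [22,24] [23,25]
{[7,9]} hit by 9; {[11,13],[11,15],[12,16]} hit by 13; {[14,17]} hit by 17; {[19,23],[22,24],[23,25]} hit by 23.
Points: 9, 13, 17, 23 (4 total).

13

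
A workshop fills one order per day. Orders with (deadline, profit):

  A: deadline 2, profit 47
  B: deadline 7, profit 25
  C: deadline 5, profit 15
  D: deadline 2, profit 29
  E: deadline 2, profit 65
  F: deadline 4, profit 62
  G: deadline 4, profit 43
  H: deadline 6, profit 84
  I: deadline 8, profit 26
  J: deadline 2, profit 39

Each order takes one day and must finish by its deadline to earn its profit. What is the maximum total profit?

367

By profit: H(d6,84), E(d2,65), F(d4,62), A(d2,47), G(d4,43), J(d2,39), D(d2,29), I(d8,26), B(d7,25), C(d5,15)
H→slot 6; E→slot 2; F→slot 4; A→slot 1; G→slot 3; J skipped; D skipped; I→slot 8; B→slot 7; C→slot 5.
Profit = 47 + 65 + 43 + 62 + 15 + 84 + 25 + 26 = 367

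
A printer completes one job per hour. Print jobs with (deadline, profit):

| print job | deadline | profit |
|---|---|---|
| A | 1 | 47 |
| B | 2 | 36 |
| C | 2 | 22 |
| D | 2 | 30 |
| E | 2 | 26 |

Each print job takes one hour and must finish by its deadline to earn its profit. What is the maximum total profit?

Take jobs in profit order; each goes to the latest open slot no later than its deadline.
Profit order: A=47 B=36 D=30 E=26 C=22
Assign: A→slot 1, B→slot 2, D skipped, E skipped, C skipped.
Slots: [1:A] [2:B]
Profit = 47 + 36 = 83

83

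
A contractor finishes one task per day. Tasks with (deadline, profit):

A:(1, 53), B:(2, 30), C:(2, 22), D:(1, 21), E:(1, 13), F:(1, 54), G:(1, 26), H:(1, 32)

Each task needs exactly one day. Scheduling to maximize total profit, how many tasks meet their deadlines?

2

Profit order: F=54 A=53 H=32 B=30 G=26 C=22 D=21 E=13
Assign: F→slot 1, A skipped, H skipped, B→slot 2, G skipped, C skipped, D skipped, E skipped.
Slots: [1:F] [2:B]
2 of 8 scheduled.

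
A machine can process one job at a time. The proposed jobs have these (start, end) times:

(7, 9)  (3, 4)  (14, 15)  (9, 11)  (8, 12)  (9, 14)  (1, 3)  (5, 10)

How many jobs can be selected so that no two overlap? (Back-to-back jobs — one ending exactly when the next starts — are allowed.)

By end time: (1,3), (3,4), (7,9), (5,10), (9,11), (8,12), (9,14), (14,15).
Pick (1,3); next start ≥ 3 → (3,4); next start ≥ 4 → (7,9); next start ≥ 9 → (9,11); next start ≥ 11 → (14,15).
Selected 5 jobs.

5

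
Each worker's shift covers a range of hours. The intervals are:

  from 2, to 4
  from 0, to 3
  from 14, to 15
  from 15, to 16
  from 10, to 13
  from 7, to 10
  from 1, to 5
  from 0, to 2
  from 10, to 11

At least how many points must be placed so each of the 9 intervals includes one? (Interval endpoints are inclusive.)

3

Sort by right endpoint; whenever an interval is uncovered, place a point at its right end.
Sorted: [0,2] [0,3] [2,4] [1,5] [7,10] [10,11] [10,13] [14,15] [15,16]
{[0,2],[0,3],[2,4],[1,5]} hit by 2; {[7,10],[10,11],[10,13]} hit by 10; {[14,15],[15,16]} hit by 15.
Points: 2, 10, 15 (3 total).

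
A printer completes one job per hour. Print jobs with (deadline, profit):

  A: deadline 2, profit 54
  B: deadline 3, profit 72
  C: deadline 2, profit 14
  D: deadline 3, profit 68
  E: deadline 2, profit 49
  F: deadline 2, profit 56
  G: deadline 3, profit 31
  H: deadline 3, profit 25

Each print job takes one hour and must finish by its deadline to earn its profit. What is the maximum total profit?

Sort by profit descending; place each in the latest free slot ≤ its deadline.
Profit order: B=72 D=68 F=56 A=54 E=49 G=31 H=25 C=14
Assign: B→slot 3, D→slot 2, F→slot 1, A skipped, E skipped, G skipped, H skipped, C skipped.
Slots: [1:F] [2:D] [3:B]
Profit = 56 + 68 + 72 = 196

196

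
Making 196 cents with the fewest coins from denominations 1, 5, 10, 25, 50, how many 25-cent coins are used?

Use the largest denomination that fits, subtract, and repeat.
196 = 3×50 + 1×25 + 2×10 + 1×1
Count of 25: 1

1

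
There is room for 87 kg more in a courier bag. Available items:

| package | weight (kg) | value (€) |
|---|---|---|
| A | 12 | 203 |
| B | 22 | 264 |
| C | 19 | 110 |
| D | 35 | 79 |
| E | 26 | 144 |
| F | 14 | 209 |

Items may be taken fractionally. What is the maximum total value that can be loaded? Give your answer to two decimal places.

Greedy by value/weight ratio, highest first.
Order: A (203/12=16.92) > F (209/14=14.93) > B (264/22=12.00) > C (110/19=5.79) > E (144/26=5.54) > D (79/35=2.26)
Fill: take A (12 @ 203) → take F (14 @ 209) → take B (22 @ 264) → take C (19 @ 110) → take 20/26 of E → 110.77; 87/87 used.
Total value = 896.77

896.77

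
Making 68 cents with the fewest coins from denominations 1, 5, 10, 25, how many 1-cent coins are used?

3

Use the largest denomination that fits, subtract, and repeat.
68 = 2×25 + 1×10 + 1×5 + 3×1
Count of 1: 3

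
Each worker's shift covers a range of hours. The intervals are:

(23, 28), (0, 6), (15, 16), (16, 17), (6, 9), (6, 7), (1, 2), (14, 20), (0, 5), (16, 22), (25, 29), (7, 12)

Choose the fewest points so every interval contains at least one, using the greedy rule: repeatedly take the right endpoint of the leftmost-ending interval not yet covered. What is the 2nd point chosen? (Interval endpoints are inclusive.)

Process intervals by earliest right end; each time one isn't hit yet, stab at its right endpoint.
Sorted: [1,2] [0,5] [0,6] [6,7] [6,9] [7,12] [15,16] [16,17] [14,20] [16,22] [23,28] [25,29]
{[1,2],[0,5],[0,6]} hit by 2; {[6,7],[6,9],[7,12]} hit by 7; {[15,16],[16,17],[14,20],[16,22]} hit by 16; {[23,28],[25,29]} hit by 28.
Points: 2, 7, 16, 28 (4 total).

7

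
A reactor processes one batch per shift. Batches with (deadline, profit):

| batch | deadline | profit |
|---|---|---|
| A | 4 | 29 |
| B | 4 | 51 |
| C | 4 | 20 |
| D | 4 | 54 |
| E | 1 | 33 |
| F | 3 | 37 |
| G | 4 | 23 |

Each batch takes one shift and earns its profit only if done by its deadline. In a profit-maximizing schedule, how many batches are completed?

4

Sort by profit descending; place each in the latest free slot ≤ its deadline.
By profit: D(d4,54), B(d4,51), F(d3,37), E(d1,33), A(d4,29), G(d4,23), C(d4,20)
D→slot 4; B→slot 3; F→slot 2; E→slot 1; A skipped; G skipped; C skipped.
4 of 7 scheduled.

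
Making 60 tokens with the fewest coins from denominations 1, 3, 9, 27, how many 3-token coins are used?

Use the largest denomination that fits, subtract, and repeat.
60 − 2×27→6 − 2×3→0
Count of 3: 2

2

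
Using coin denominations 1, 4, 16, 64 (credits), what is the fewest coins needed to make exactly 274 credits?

7

274 − 4×64→18 − 1×16→2 − 2×1→0
Total coins = 4 + 1 + 2 = 7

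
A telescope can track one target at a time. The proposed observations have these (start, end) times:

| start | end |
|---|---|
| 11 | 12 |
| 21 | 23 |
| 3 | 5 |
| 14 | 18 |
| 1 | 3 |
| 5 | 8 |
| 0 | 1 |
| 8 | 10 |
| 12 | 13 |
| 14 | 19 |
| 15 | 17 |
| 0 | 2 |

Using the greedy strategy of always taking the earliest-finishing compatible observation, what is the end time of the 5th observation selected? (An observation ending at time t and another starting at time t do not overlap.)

Sorted by end: (0,1)  (0,2)  (1,3)  (3,5)  (5,8)  (8,10)  (11,12)  (12,13)  (15,17)  (14,18)  (14,19)  (21,23)
take (0,1); take (1,3); take (3,5); take (5,8); take (8,10); take (11,12); take (12,13); take (15,17); take (21,23).
Selected: (0,1) (1,3) (3,5) (5,8) (8,10) (11,12) (12,13) (15,17) (21,23)

10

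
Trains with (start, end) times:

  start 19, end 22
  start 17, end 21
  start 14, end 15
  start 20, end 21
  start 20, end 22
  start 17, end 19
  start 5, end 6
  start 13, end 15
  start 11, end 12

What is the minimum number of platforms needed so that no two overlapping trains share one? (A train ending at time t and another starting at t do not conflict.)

The answer is the maximum number of intervals overlapping at any instant.
Events (time:±→running): 5:+→1 6:-→0 11:+→1 12:-→0 13:+→1 14:+→2 15:-→1 15:-→0 17:+→1 17:+→2 19:-→1 19:+→2 20:+→3 20:+→4 … peak 4.

4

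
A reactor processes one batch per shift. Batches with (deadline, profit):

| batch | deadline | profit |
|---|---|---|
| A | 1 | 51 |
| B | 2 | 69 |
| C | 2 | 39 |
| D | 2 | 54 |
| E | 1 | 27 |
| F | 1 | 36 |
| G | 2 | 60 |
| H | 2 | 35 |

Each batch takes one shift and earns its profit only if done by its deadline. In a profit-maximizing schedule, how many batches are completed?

Profit order: B=69 G=60 D=54 A=51 C=39 F=36 H=35 E=27
Assign: B→slot 2, G→slot 1, D skipped, A skipped, C skipped, F skipped, H skipped, E skipped.
Slots: [1:G] [2:B]
2 of 8 scheduled.

2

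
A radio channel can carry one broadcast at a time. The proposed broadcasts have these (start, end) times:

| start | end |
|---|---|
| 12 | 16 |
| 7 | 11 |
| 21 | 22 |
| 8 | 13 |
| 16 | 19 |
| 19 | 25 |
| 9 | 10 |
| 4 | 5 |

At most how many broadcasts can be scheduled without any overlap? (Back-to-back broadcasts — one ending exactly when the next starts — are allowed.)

Sort by end time and greedily take each interval whose start is ≥ the last chosen end.
By end time: (4,5), (9,10), (7,11), (8,13), (12,16), (16,19), (21,22), (19,25).
Pick (4,5); next start ≥ 5 → (9,10); next start ≥ 10 → (12,16); next start ≥ 16 → (16,19); next start ≥ 19 → (21,22).
Selected 5 broadcasts.

5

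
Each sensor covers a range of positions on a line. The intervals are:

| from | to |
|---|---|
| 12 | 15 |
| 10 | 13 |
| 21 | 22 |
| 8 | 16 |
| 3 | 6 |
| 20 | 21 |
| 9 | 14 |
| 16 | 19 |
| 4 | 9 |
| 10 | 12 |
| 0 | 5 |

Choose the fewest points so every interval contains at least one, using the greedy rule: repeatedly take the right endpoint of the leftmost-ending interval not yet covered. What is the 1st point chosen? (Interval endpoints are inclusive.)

Process intervals by earliest right end; each time one isn't hit yet, stab at its right endpoint.
By right end: [0,5]  [3,6]  [4,9]  [10,12]  [10,13]  [9,14]  [12,15]  [8,16]  [16,19]  [20,21]  [21,22]
[0,5] uncovered → point at 5; [10,12] uncovered → point at 12; [16,19] uncovered → point at 19; [20,21] uncovered → point at 21.
Points: 5, 12, 19, 21 (4 total).

5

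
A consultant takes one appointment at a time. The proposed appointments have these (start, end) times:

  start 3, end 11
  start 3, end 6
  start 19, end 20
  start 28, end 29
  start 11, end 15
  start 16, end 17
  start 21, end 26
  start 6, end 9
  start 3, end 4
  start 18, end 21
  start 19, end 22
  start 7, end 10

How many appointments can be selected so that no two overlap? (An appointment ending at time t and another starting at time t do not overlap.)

Greedy by earliest finish: after sorting by end time, pick each interval compatible with the last pick.
By end time: (3,4), (3,6), (6,9), (7,10), (3,11), (11,15), (16,17), (19,20), (18,21), (19,22), (21,26), (28,29).
Pick (3,4); next start ≥ 4 → (6,9); next start ≥ 9 → (11,15); next start ≥ 15 → (16,17); next start ≥ 17 → (19,20); next start ≥ 20 → (21,26); next start ≥ 26 → (28,29).
Selected 7 appointments.

7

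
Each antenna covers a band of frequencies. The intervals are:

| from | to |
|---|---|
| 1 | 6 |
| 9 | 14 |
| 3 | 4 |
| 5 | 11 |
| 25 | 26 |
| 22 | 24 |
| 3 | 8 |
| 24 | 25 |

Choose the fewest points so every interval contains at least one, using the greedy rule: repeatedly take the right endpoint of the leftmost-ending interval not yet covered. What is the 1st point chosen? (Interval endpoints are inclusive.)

4

Process intervals by earliest right end; each time one isn't hit yet, stab at its right endpoint.
By right end: [3,4]  [1,6]  [3,8]  [5,11]  [9,14]  [22,24]  [24,25]  [25,26]
[3,4] uncovered → point at 4; [5,11] uncovered → point at 11; [22,24] uncovered → point at 24; [25,26] uncovered → point at 26.
Points: 4, 11, 24, 26 (4 total).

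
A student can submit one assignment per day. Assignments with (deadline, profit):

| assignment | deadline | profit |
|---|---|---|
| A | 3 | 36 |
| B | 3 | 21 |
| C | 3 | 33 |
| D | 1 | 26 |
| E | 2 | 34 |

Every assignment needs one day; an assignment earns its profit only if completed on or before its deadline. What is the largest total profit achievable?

103

By profit: A(d3,36), E(d2,34), C(d3,33), D(d1,26), B(d3,21)
A→slot 3; E→slot 2; C→slot 1; D skipped; B skipped.
Profit = 33 + 34 + 36 = 103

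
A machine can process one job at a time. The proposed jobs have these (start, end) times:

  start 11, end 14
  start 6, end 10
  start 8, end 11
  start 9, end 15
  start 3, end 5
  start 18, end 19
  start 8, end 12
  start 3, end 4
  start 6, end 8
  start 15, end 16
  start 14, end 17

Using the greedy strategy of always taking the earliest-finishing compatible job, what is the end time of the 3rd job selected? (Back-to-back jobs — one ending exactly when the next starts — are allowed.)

By end time: (3,4), (3,5), (6,8), (6,10), (8,11), (8,12), (11,14), (9,15), (15,16), (14,17), (18,19).
Pick (3,4); next start ≥ 4 → (6,8); next start ≥ 8 → (8,11); next start ≥ 11 → (11,14); next start ≥ 14 → (15,16); next start ≥ 16 → (18,19).
Selected: (3,4) (6,8) (8,11) (11,14) (15,16) (18,19)

11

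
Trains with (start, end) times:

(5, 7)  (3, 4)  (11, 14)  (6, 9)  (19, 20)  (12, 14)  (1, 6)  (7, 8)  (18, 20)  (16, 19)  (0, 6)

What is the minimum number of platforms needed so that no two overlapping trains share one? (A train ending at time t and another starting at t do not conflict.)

starts: [0, 1, 3, 5, 6, 7, 11, 12, 16, 18, 19]
ends:   [4, 6, 6, 7, 8, 9, 14, 14, 19, 20, 20]
s0→1 s1→2 s3→3  — peak 3.

3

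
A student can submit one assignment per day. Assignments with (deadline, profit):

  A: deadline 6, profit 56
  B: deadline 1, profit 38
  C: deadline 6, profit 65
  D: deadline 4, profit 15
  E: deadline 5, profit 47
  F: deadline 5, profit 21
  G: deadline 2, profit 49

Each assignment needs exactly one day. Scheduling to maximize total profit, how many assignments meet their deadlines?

Sort by profit descending; place each in the latest free slot ≤ its deadline.
By profit: C(d6,65), A(d6,56), G(d2,49), E(d5,47), B(d1,38), F(d5,21), D(d4,15)
C→slot 6; A→slot 5; G→slot 2; E→slot 4; B→slot 1; F→slot 3; D skipped.
6 of 7 scheduled.

6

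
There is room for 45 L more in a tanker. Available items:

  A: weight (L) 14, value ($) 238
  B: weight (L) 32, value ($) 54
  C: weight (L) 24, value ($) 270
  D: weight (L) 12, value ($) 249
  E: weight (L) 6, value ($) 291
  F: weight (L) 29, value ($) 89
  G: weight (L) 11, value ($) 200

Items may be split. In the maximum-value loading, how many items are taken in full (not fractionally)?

4

Order: E (291/6=48.50) > D (249/12=20.75) > G (200/11=18.18) > A (238/14=17.00) > C (270/24=11.25) > F (89/29=3.07) > B (54/32=1.69)
Fill: take E (6 @ 291) → take D (12 @ 249) → take G (11 @ 200) → take A (14 @ 238) → take 2/24 of C → 22.50; 45/45 used.
4 item(s) taken whole; one partial (take 2/24 of C).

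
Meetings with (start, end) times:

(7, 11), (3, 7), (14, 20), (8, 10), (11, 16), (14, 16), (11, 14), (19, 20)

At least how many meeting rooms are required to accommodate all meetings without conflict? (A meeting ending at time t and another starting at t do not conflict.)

Events (time:±→running): 3:+→1 7:-→0 7:+→1 8:+→2 10:-→1 11:-→0 11:+→1 11:+→2 14:-→1 14:+→2 14:+→3 … peak 3.

3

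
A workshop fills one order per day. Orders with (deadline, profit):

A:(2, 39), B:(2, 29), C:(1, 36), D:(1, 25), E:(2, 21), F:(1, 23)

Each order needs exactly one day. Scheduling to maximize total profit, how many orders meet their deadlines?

2

By profit: A(d2,39), C(d1,36), B(d2,29), D(d1,25), F(d1,23), E(d2,21)
A→slot 2; C→slot 1; B skipped; D skipped; F skipped; E skipped.
2 of 6 scheduled.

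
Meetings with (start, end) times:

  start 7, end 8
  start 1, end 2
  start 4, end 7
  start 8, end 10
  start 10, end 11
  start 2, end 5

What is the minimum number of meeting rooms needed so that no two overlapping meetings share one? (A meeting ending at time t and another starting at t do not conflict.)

Events (time:±→running): 1:+→1 2:-→0 2:+→1 4:+→2 … peak 2.

2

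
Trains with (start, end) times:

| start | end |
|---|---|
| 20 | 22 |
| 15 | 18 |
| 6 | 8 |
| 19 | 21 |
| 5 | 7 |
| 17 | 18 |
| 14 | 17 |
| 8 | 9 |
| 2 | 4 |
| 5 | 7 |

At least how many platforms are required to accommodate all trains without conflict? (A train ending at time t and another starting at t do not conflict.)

The answer is the maximum number of intervals overlapping at any instant.
Events (time:±→running): 2:+→1 4:-→0 5:+→1 5:+→2 6:+→3 … peak 3.

3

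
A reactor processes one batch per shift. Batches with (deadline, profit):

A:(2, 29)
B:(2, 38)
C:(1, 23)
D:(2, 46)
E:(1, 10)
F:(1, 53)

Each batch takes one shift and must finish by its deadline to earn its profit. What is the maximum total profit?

99

Sort by profit descending; place each in the latest free slot ≤ its deadline.
By profit: F(d1,53), D(d2,46), B(d2,38), A(d2,29), C(d1,23), E(d1,10)
F→slot 1; D→slot 2; B skipped; A skipped; C skipped; E skipped.
Profit = 53 + 46 = 99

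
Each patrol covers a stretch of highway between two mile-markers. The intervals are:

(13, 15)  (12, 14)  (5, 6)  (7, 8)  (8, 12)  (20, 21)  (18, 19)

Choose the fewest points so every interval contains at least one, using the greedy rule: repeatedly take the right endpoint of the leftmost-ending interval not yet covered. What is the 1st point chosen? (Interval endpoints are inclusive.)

Sort by right endpoint; whenever an interval is uncovered, place a point at its right end.
Sorted: [5,6] [7,8] [8,12] [12,14] [13,15] [18,19] [20,21]
{[5,6]} hit by 6; {[7,8],[8,12]} hit by 8; {[12,14],[13,15]} hit by 14; {[18,19]} hit by 19; {[20,21]} hit by 21.
Points: 6, 8, 14, 19, 21 (5 total).

6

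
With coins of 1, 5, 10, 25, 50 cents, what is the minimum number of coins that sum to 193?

9

Greedy: take as many of the largest coin as possible, then repeat with the remainder.
193 = 3×50 + 1×25 + 1×10 + 1×5 + 3×1
Total coins = 3 + 1 + 1 + 1 + 3 = 9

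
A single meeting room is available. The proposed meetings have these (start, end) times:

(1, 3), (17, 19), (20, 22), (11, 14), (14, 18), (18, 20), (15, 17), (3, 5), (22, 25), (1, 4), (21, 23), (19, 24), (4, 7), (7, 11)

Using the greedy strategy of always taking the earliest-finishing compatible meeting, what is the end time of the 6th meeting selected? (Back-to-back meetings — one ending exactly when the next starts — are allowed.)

19

By end time: (1,3), (1,4), (3,5), (4,7), (7,11), (11,14), (15,17), (14,18), (17,19), (18,20), (20,22), (21,23), (19,24), (22,25).
Pick (1,3); next start ≥ 3 → (3,5); next start ≥ 5 → (7,11); next start ≥ 11 → (11,14); next start ≥ 14 → (15,17); next start ≥ 17 → (17,19); next start ≥ 19 → (20,22); next start ≥ 22 → (22,25).
Selected: (1,3) (3,5) (7,11) (11,14) (15,17) (17,19) (20,22) (22,25)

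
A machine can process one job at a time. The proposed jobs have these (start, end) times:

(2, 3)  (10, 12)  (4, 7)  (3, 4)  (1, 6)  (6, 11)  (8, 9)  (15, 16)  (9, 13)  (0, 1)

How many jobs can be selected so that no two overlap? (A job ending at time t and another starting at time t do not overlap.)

By end time: (0,1), (2,3), (3,4), (1,6), (4,7), (8,9), (6,11), (10,12), (9,13), (15,16).
Pick (0,1); next start ≥ 1 → (2,3); next start ≥ 3 → (3,4); next start ≥ 4 → (4,7); next start ≥ 7 → (8,9); next start ≥ 9 → (10,12); next start ≥ 12 → (15,16).
Selected 7 jobs.

7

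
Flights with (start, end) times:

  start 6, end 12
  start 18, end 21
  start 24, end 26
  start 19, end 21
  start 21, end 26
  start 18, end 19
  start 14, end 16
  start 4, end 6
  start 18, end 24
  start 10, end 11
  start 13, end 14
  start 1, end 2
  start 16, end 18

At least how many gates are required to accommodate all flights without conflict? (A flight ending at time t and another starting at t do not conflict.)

3

Count concurrent intervals with a sweep; the peak is the room count.
Events (time:±→running): 1:+→1 2:-→0 4:+→1 6:-→0 6:+→1 10:+→2 11:-→1 12:-→0 13:+→1 14:-→0 14:+→1 16:-→0 16:+→1 18:-→0 18:+→1 18:+→2 18:+→3 … peak 3.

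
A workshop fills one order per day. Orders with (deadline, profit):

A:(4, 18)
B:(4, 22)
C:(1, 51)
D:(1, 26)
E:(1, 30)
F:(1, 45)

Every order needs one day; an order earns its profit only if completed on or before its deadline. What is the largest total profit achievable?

91

Profit order: C=51 F=45 E=30 D=26 B=22 A=18
Assign: C→slot 1, F skipped, E skipped, D skipped, B→slot 4, A→slot 3.
Slots: [1:C] [3:A] [4:B]
Profit = 51 + 18 + 22 = 91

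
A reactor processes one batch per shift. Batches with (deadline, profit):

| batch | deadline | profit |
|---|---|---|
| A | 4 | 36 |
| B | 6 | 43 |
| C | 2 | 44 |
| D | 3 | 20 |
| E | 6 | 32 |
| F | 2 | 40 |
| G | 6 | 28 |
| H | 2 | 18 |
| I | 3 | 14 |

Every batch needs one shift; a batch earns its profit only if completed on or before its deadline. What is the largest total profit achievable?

223

Take jobs in profit order; each goes to the latest open slot no later than its deadline.
Profit order: C=44 B=43 F=40 A=36 E=32 G=28 D=20 H=18 I=14
Assign: C→slot 2, B→slot 6, F→slot 1, A→slot 4, E→slot 5, G→slot 3, D skipped, H skipped, I skipped.
Slots: [1:F] [2:C] [3:G] [4:A] [5:E] [6:B]
Profit = 40 + 44 + 28 + 36 + 32 + 43 = 223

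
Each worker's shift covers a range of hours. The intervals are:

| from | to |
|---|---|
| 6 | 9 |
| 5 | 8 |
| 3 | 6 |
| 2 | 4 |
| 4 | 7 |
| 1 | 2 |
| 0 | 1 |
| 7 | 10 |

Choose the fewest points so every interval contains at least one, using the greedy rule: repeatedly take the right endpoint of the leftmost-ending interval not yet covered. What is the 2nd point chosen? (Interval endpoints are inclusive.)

Sort by right endpoint; whenever an interval is uncovered, place a point at its right end.
By right end: [0,1]  [1,2]  [2,4]  [3,6]  [4,7]  [5,8]  [6,9]  [7,10]
[0,1] uncovered → point at 1; [2,4] uncovered → point at 4; [5,8] uncovered → point at 8.
Points: 1, 4, 8 (3 total).

4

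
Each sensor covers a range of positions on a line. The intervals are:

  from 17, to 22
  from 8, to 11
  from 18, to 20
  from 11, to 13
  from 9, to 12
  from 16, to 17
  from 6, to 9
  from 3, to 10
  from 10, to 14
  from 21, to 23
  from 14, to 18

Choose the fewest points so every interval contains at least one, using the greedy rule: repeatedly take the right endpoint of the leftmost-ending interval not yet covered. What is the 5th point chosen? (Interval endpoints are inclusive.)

Process intervals by earliest right end; each time one isn't hit yet, stab at its right endpoint.
Sorted: [6,9] [3,10] [8,11] [9,12] [11,13] [10,14] [16,17] [14,18] [18,20] [17,22] [21,23]
{[6,9],[3,10],[8,11],[9,12]} hit by 9; {[11,13],[10,14]} hit by 13; {[16,17],[14,18]} hit by 17; {[18,20],[17,22]} hit by 20; {[21,23]} hit by 23.
Points: 9, 13, 17, 20, 23 (5 total).

23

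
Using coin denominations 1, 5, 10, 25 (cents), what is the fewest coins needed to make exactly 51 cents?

Use the largest denomination that fits, subtract, and repeat.
51 = 2×25 + 1×1
Total coins = 2 + 1 = 3

3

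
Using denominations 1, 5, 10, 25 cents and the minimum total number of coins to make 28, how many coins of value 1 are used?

Greedy: take as many of the largest coin as possible, then repeat with the remainder.
28 − 1×25→3 − 3×1→0
Count of 1: 3

3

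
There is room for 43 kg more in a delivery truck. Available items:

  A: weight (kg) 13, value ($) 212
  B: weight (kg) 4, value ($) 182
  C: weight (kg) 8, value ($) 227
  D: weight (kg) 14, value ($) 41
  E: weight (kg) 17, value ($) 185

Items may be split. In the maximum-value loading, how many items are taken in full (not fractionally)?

Greedy by value/weight ratio, highest first.
Order: B (182/4=45.50) > C (227/8=28.38) > A (212/13=16.31) > E (185/17=10.88) > D (41/14=2.93)
Fill: take B (4 @ 182) → take C (8 @ 227) → take A (13 @ 212) → take E (17 @ 185) → take 1/14 of D → 2.93; 43/43 used.
4 item(s) taken whole; one partial (take 1/14 of D).

4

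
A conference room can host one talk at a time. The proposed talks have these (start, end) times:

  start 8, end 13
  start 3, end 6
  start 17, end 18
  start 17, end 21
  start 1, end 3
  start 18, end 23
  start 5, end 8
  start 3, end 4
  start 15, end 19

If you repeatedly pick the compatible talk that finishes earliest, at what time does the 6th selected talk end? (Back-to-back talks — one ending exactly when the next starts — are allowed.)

Sort by end time and greedily take each interval whose start is ≥ the last chosen end.
Sorted by end: (1,3)  (3,4)  (3,6)  (5,8)  (8,13)  (17,18)  (15,19)  (17,21)  (18,23)
take (1,3); take (3,4); take (5,8); take (8,13); take (17,18); take (18,23).
Selected: (1,3) (3,4) (5,8) (8,13) (17,18) (18,23)

23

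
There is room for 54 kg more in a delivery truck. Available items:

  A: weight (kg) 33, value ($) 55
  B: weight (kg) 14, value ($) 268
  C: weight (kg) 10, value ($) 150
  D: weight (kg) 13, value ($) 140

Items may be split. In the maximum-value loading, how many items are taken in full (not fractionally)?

Order: B (268/14=19.14) > C (150/10=15.00) > D (140/13=10.77) > A (55/33=1.67)
Fill: take B (14 @ 268) → take C (10 @ 150) → take D (13 @ 140) → take 17/33 of A → 28.33; 54/54 used.
3 item(s) taken whole; one partial (take 17/33 of A).

3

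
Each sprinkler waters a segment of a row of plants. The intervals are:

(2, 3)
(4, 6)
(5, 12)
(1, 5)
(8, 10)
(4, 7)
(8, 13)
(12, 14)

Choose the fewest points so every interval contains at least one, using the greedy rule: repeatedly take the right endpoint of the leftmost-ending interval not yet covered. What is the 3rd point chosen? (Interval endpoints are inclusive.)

Sorted: [2,3] [1,5] [4,6] [4,7] [8,10] [5,12] [8,13] [12,14]
{[2,3],[1,5]} hit by 3; {[4,6],[4,7]} hit by 6; {[8,10],[5,12],[8,13]} hit by 10; {[12,14]} hit by 14.
Points: 3, 6, 10, 14 (4 total).

10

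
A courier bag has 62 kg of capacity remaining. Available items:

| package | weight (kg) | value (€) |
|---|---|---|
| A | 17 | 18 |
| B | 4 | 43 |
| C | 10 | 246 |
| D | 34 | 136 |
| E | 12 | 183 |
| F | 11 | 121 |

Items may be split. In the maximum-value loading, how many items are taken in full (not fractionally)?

Order: C (246/10=24.60) > E (183/12=15.25) > F (121/11=11.00) > B (43/4=10.75) > D (136/34=4.00) > A (18/17=1.06)
Fill: take C (10 @ 246) → take E (12 @ 183) → take F (11 @ 121) → take B (4 @ 43) → take 25/34 of D → 100.00; 62/62 used.
4 item(s) taken whole; one partial (take 25/34 of D).

4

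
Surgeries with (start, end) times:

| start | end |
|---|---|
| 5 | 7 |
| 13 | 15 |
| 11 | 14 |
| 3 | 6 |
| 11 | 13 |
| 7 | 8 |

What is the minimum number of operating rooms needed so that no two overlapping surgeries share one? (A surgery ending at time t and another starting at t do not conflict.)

2

The answer is the maximum number of intervals overlapping at any instant.
starts: [3, 5, 7, 11, 11, 13]
ends:   [6, 7, 8, 13, 14, 15]
s3→1 s5→2  — peak 2.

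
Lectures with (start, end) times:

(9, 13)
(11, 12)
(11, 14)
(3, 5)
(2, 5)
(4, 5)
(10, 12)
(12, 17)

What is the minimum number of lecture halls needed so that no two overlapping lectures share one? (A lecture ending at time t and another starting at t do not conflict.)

Events (time:±→running): 2:+→1 3:+→2 4:+→3 5:-→2 5:-→1 5:-→0 9:+→1 10:+→2 11:+→3 11:+→4 … peak 4.

4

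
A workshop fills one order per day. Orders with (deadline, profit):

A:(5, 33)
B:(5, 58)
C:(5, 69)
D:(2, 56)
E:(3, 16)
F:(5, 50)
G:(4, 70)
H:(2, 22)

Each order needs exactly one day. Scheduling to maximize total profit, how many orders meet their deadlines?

Take jobs in profit order; each goes to the latest open slot no later than its deadline.
Profit order: G=70 C=69 B=58 D=56 F=50 A=33 H=22 E=16
Assign: G→slot 4, C→slot 5, B→slot 3, D→slot 2, F→slot 1, A skipped, H skipped, E skipped.
Slots: [1:F] [2:D] [3:B] [4:G] [5:C]
5 of 8 scheduled.

5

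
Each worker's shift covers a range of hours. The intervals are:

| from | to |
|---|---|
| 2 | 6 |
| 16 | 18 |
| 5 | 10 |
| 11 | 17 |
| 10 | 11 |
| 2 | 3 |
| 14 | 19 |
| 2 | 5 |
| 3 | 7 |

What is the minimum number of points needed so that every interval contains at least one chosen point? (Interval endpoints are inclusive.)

3

Sorted: [2,3] [2,5] [2,6] [3,7] [5,10] [10,11] [11,17] [16,18] [14,19]
{[2,3],[2,5],[2,6],[3,7]} hit by 3; {[5,10],[10,11]} hit by 10; {[11,17],[16,18],[14,19]} hit by 17.
Points: 3, 10, 17 (3 total).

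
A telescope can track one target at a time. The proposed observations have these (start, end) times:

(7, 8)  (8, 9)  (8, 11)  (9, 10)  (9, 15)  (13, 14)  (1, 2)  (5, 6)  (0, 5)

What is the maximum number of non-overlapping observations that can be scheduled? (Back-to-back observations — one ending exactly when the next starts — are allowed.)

6

Greedy by earliest finish: after sorting by end time, pick each interval compatible with the last pick.
By end time: (1,2), (0,5), (5,6), (7,8), (8,9), (9,10), (8,11), (13,14), (9,15).
Pick (1,2); next start ≥ 2 → (5,6); next start ≥ 6 → (7,8); next start ≥ 8 → (8,9); next start ≥ 9 → (9,10); next start ≥ 10 → (13,14).
Selected 6 observations.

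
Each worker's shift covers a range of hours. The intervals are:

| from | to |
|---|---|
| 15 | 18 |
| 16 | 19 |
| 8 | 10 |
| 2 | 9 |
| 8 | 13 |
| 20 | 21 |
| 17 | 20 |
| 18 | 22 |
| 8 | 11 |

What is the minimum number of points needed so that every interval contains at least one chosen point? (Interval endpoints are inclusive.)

Process intervals by earliest right end; each time one isn't hit yet, stab at its right endpoint.
Sorted: [2,9] [8,10] [8,11] [8,13] [15,18] [16,19] [17,20] [20,21] [18,22]
{[2,9],[8,10],[8,11],[8,13]} hit by 9; {[15,18],[16,19],[17,20]} hit by 18; {[20,21],[18,22]} hit by 21.
Points: 9, 18, 21 (3 total).

3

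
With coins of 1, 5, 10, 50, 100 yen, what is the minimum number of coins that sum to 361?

6

Use the largest denomination that fits, subtract, and repeat.
361 = 3×100 + 1×50 + 1×10 + 1×1
Total coins = 3 + 1 + 1 + 1 = 6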